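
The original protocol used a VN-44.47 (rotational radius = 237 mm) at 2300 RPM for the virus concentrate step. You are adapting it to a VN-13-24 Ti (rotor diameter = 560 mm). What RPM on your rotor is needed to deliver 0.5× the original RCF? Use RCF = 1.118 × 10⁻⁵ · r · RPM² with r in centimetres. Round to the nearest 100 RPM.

Original rotor: r = 237 mm = 23.7 cm
RCF = 1.118 × 10⁻⁵ × r × N²
RCF_original = 1.118 × 10⁻⁵ × 23.7 × (2300)² = 1.118 × 10⁻⁵ × 23.7 × 5,290,000 ≈ 1,401.7 × g
Target RCF = 0.5 × 1,401.7 ≈ 700.9 × g
Your rotor: r = 560 mm / 2 = 280 mm = 28 cm
700.9 = 1.118 × 10⁻⁵ × 28 × N²
N² = 700.9 / (31.304 × 10⁻⁵) = 2,239,011
N ≈ √2,239,011 ≈ 1,496.3

≈ 1500 RPM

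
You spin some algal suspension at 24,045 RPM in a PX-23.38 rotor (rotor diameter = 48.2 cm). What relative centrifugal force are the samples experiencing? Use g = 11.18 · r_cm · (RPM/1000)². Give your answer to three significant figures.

≈ 156000 x g

r = 48.2 / 2 = 24.1 cm
RCF = 11.18 × r × (N/1000)²
RCF = 11.18 × 24.1 × (24.045)² = 11.18 × 24.1 × 578.162025 ≈ 155,778.8 × g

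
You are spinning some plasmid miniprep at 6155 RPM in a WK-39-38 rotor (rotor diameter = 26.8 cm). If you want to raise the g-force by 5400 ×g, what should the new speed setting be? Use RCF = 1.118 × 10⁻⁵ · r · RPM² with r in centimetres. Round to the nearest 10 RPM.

r = 26.8 / 2 = 13.4 cm
Current RCF = 1.118 × 10⁻⁵ × 13.4 × (6155)² = 1.118 × 10⁻⁵ × 13.4 × 37,884,025 ≈ 5,675.5 × g
Target RCF = 5,675.5 + 5,400 = 11,075.5 × g
N² = 11,075.5 / (14.9812 × 10⁻⁵) = 73,929,325
N ≈ √73,929,325 ≈ 8,598.2

8600 RPM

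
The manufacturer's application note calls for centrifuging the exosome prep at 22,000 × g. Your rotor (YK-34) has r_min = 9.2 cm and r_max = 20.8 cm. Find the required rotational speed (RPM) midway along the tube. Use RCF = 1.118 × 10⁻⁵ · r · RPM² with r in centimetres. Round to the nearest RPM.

N ≈ 11454 RPM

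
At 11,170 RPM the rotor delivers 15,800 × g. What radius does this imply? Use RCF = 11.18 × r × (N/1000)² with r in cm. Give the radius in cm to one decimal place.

11.3 cm

RCF = 11.18 × r × (N/1000)²
15800 = 11.18 × r × (11.17)²
r = 15800 / (11.18 × 124.7689) = 15800 / 1394.916 ≈ 11.327 cm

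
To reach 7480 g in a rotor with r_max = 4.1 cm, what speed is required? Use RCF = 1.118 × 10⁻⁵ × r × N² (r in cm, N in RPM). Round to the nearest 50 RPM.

12750 RPM

7,480 = 1.118 × 10⁻⁵ × 4.1 × N²
N² = 7,480 / (4.5838 × 10⁻⁵) = 163,183,385
N ≈ √163,183,385 ≈ 12,774.3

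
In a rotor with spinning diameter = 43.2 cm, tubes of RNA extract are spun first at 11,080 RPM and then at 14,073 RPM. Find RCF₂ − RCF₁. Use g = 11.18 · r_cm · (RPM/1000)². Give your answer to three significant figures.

r = 43.2 / 2 = 21.6 cm
RCF₁ = 11.18 × 21.6 × (11.08)² = 11.18 × 21.6 × 122.7664 ≈ 29,646.6 × g
RCF₂ = 11.18 × 21.6 × (14.073)² = 11.18 × 21.6 × 198.049329 ≈ 47,826.5 × g
Increase = 47,826.5 − 29,646.6 = 18,179.9

≈ 18200 × g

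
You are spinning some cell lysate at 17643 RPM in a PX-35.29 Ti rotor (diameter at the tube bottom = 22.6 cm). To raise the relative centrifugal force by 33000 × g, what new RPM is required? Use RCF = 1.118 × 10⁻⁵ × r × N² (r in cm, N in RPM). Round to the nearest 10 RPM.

r = 22.6 / 2 = 11.3 cm
Current RCF = 1.118 × 10⁻⁵ × 11.3 × (17643)² = 1.118 × 10⁻⁵ × 11.3 × 311,275,449 ≈ 39,324.7 × g
Target RCF = 39,324.7 + 33,000 = 72,324.7 × g
N² = 72,324.7 / (12.6334 × 10⁻⁵) = 572,488,008
N ≈ √572,488,008 ≈ 23,926.7

23930 RPM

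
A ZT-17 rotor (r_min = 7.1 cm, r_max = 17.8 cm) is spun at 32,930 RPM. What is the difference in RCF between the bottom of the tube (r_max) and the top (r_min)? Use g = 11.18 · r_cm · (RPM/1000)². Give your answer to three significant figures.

≈ 130000 g

ΔRCF = 11.18 × (r_max − r_min) × (N/1000)² = 11.18 × 10.7 × 1,084.3849 ≈ 129,720.6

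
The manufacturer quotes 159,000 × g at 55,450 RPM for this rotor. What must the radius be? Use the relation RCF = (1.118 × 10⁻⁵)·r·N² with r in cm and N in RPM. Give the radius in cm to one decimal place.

r ≈ 4.6 cm

159000 = 1.118 × 10⁻⁵ × r × (55450)²
r = 159000 / (1.118 × 10⁻⁵ × 3,074,702,500) = 159000 / 34375.17 ≈ 4.625 cm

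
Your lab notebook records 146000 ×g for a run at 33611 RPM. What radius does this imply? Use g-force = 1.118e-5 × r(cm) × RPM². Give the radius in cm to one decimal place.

≈ 11.6 cm

RCF = 1.118 × 10⁻⁵ × r × N²
146000 = 1.118 × 10⁻⁵ × r × (33611)²
r = 146000 / (1.118 × 10⁻⁵ × 1,129,699,321) = 146000 / 12630.04 ≈ 11.560 cm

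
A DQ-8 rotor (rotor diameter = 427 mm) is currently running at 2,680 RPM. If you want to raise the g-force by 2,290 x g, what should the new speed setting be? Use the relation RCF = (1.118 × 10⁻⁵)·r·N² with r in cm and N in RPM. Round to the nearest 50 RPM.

r = 427 mm / 2 = 213.5 mm = 21.35 cm
Current RCF = 1.118 × 10⁻⁵ × 21.35 × (2680)² = 1.118 × 10⁻⁵ × 21.35 × 7,182,400 ≈ 1,714.4 × g
Target RCF = 1,714.4 + 2,290 = 4,004.4 × g
N² = 4,004.4 / (23.8693 × 10⁻⁵) = 16,776,361
N ≈ √16,776,361 ≈ 4,095.9

N₂ ≈ 4100 RPM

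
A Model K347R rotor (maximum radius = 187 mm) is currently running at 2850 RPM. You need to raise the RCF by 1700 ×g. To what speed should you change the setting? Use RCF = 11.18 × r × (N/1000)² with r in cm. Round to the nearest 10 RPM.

≈ 4030 RPM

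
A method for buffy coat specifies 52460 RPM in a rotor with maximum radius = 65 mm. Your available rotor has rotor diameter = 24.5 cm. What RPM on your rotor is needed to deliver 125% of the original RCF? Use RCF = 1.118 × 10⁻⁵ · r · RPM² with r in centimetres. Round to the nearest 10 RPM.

Original rotor: r = 65 mm = 6.5 cm
RCF_original = 1.118 × 10⁻⁵ × 6.5 × (52460)² = 1.118 × 10⁻⁵ × 6.5 × 2,752,051,600 ≈ 199,991.6 × g
Target RCF = 1.25 × 199,991.6 ≈ 249,989.5 × g
Your rotor: r = 24.5 / 2 = 12.25 cm
249,989.5 = 1.118 × 10⁻⁵ × 12.25 × N²
N² = 249,989.5 / (13.6955 × 10⁻⁵) = 1,825,340,440
N ≈ √1,825,340,440 ≈ 42,724.0

≈ 42720 RPM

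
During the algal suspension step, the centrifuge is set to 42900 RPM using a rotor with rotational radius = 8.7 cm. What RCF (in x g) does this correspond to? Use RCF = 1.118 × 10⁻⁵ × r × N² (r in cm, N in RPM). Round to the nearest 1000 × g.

RCF = 1.118 × 10⁻⁵ × r × N²
RCF = 1.118 × 10⁻⁵ × 8.7 × (42900)² = 1.118 × 10⁻⁵ × 8.7 × 1,840,410,000 ≈ 179,009.3 × g

RCF ≈ 179000 x g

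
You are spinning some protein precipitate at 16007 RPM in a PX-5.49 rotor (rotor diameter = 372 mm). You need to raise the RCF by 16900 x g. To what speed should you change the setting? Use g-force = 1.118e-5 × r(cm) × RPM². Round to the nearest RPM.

18371 RPM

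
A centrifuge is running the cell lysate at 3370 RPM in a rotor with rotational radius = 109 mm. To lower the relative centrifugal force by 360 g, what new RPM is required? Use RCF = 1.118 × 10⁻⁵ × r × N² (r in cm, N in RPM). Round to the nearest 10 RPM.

N₂ ≈ 2900 RPM

r = 109 mm = 10.9 cm
Current RCF = 1.118 × 10⁻⁵ × 10.9 × (3370)² = 1.118 × 10⁻⁵ × 10.9 × 11,356,900 ≈ 1,384 × g
Target RCF = 1,384 − 360 = 1,024 × g
N² = 1,024 / (12.1862 × 10⁻⁵) = 8,402,948
N ≈ √8,402,948 ≈ 2,898.8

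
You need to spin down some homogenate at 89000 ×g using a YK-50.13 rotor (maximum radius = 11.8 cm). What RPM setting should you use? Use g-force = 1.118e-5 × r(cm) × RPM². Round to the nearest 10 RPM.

RCF = 1.118 × 10⁻⁵ × r × N²
89,000 = 1.118 × 10⁻⁵ × 11.8 × N²
N² = 89,000 / (13.1924 × 10⁻⁵) = 674,630,848
N ≈ √674,630,848 ≈ 25,973.7

N ≈ 25970 RPM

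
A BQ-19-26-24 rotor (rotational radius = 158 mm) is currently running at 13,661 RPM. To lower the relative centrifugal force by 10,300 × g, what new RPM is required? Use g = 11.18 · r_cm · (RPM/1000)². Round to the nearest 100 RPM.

r = 158 mm = 15.8 cm
Current RCF = 11.18 × 15.8 × (13.661)² = 11.18 × 15.8 × 186.622921 ≈ 32,965.8 × g
Target RCF = 32,965.8 − 10,300 = 22,665.8 × g
(N/1000)² = 22,665.8 / 176.644 = 128.3134
N = 1000 × √128.3134 ≈ 11,327.6

≈ 11300 RPM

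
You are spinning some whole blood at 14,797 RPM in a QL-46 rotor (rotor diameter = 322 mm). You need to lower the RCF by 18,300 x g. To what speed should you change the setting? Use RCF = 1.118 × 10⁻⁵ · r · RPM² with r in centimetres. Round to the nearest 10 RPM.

10830 RPM

r = 322 mm / 2 = 161 mm = 16.1 cm
Current RCF = 1.118 × 10⁻⁵ × 16.1 × (14797)² = 1.118 × 10⁻⁵ × 16.1 × 218,951,209 ≈ 39,410.8 × g
Target RCF = 39,410.8 − 18,300 = 21,110.8 × g
N² = 21,110.8 / (17.9998 × 10⁻⁵) = 117,283,525
N ≈ √117,283,525 ≈ 10,829.8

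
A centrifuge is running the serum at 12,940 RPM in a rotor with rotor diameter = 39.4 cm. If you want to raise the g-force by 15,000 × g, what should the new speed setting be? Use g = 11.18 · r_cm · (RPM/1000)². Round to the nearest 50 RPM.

N₂ ≈ 15350 RPM

r = 39.4 / 2 = 19.7 cm
Current RCF = 11.18 × 19.7 × (12.94)² = 11.18 × 19.7 × 167.4436 ≈ 36,878.8 × g
Target RCF = 36,878.8 + 15,000 = 51,878.8 × g
(N/1000)² = 51,878.8 / 220.246 = 235.5493
N = 1000 × √235.5493 ≈ 15,347.6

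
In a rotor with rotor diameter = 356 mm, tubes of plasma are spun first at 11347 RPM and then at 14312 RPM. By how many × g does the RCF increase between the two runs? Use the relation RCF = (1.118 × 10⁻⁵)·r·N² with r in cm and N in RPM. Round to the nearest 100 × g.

15100 × g

r = 356 mm / 2 = 178 mm = 17.8 cm
RCF₁ = 1.118 × 10⁻⁵ × 17.8 × (11347)² = 1.118 × 10⁻⁵ × 17.8 × 128,754,409 ≈ 25,622.6 × g
RCF₂ = 1.118 × 10⁻⁵ × 17.8 × (14312)² = 1.118 × 10⁻⁵ × 17.8 × 204,833,344 ≈ 40,762.7 × g
Increase = 40,762.7 − 25,622.6 = 15,140.1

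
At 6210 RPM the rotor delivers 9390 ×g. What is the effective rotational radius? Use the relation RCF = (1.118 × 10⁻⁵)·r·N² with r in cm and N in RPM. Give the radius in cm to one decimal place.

≈ 21.8 cm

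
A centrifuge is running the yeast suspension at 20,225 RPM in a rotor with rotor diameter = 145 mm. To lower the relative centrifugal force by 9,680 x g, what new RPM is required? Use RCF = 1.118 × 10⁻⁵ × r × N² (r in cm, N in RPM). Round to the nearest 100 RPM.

r = 145 mm / 2 = 72.5 mm = 7.25 cm
Current RCF = 1.118 × 10⁻⁵ × 7.25 × (20225)² = 1.118 × 10⁻⁵ × 7.25 × 409,050,625 ≈ 33,155.6 × g
Target RCF = 33,155.6 − 9,680 = 23,475.6 × g
N² = 23,475.6 / (8.1055 × 10⁻⁵) = 289,625,563
N ≈ √289,625,563 ≈ 17,018.4

≈ 17000 RPM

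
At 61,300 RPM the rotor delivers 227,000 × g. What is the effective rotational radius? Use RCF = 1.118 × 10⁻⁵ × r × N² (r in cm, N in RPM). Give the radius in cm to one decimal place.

227000 = 1.118 × 10⁻⁵ × r × (61300)²
r = 227000 / (1.118 × 10⁻⁵ × 3,757,690,000) = 227000 / 42010.97 ≈ 5.403 cm

≈ 5.4 cm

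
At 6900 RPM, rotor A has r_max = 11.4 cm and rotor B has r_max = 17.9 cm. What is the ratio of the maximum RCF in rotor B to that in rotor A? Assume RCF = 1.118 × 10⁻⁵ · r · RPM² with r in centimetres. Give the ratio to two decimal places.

At fixed N, RCF ∝ r, so RCF_B/RCF_A = r_B/r_A = 17.9 / 11.4 = 1.5702.

1.57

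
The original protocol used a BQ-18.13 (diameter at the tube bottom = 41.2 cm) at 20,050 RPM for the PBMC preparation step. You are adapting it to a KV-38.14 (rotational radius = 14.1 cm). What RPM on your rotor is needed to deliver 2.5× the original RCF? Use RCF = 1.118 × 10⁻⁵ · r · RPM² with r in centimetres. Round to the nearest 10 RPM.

≈ 38320 RPM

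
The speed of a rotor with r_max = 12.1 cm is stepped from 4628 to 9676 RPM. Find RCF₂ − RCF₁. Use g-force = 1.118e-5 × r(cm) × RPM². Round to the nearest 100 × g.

RCF₁ = 1.118 × 10⁻⁵ × 12.1 × (4628)² = 1.118 × 10⁻⁵ × 12.1 × 21,418,384 ≈ 2,897.4 × g
RCF₂ = 1.118 × 10⁻⁵ × 12.1 × (9676)² = 1.118 × 10⁻⁵ × 12.1 × 93,624,976 ≈ 12,665.4 × g
Increase = 12,665.4 − 2,897.4 = 9,768

9800 x g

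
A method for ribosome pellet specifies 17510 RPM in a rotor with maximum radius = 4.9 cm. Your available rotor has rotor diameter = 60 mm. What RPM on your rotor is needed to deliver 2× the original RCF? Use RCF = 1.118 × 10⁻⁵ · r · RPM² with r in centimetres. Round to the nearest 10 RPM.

≈ 31650 RPM

RCF_original = 1.118 × 10⁻⁵ × 4.9 × (17510)² = 1.118 × 10⁻⁵ × 4.9 × 306,600,100 ≈ 16,796.2 × g
Target RCF = 2 × 16,796.2 ≈ 33,592.4 × g
Your rotor: r = 60 mm / 2 = 30 mm = 3 cm
33,592.4 = 1.118 × 10⁻⁵ × 3 × N²
N² = 33,592.4 / (3.354 × 10⁻⁵) = 1,001,562,314
N ≈ √1,001,562,314 ≈ 31,647.5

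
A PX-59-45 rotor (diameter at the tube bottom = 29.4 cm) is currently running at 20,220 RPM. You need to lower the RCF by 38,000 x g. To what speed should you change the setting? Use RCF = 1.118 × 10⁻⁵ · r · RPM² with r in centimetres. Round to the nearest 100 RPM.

13300 RPM

r = 29.4 / 2 = 14.7 cm
Current RCF = 1.118 × 10⁻⁵ × 14.7 × (20220)² = 1.118 × 10⁻⁵ × 14.7 × 408,848,400 ≈ 67,192.6 × g
Target RCF = 67,192.6 − 38,000 = 29,192.6 × g
N² = 29,192.6 / (16.4346 × 10⁻⁵) = 177,628,905
N ≈ √177,628,905 ≈ 13,327.7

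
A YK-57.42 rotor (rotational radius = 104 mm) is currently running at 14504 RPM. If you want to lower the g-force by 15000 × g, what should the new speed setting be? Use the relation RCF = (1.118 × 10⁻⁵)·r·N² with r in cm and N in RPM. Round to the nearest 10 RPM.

r = 104 mm = 10.4 cm
Current RCF = 1.118 × 10⁻⁵ × 10.4 × (14504)² = 1.118 × 10⁻⁵ × 10.4 × 210,366,016 ≈ 24,459.7 × g
Target RCF = 24,459.7 − 15,000 = 9,459.7 × g
N² = 9,459.7 / (11.6272 × 10⁻⁵) = 81,358,367
N ≈ √81,358,367 ≈ 9,019.9

≈ 9020 RPM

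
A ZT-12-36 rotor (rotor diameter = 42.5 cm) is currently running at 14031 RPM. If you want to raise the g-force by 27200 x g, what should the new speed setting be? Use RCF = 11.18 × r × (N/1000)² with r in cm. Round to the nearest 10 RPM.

r = 42.5 / 2 = 21.25 cm
Current RCF = 11.18 × 21.25 × (14.031)² = 11.18 × 21.25 × 196.868961 ≈ 46,771.1 × g
Target RCF = 46,771.1 + 27,200 = 73,971.1 × g
(N/1000)² = 73,971.1 / 237.575 = 311.3589
N = 1000 × √311.3589 ≈ 17,645.4

≈ 17650 RPM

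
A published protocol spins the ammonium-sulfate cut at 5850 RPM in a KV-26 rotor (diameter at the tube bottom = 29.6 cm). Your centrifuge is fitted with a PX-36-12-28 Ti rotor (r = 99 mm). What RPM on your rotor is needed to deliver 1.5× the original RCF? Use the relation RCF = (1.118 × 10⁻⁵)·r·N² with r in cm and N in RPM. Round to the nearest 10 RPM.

≈ 8760 RPM

Original rotor: r = 29.6 / 2 = 14.8 cm
RCF_original = 1.118 × 10⁻⁵ × 14.8 × (5850)² = 1.118 × 10⁻⁵ × 14.8 × 34,222,500 ≈ 5,662.6 × g
Target RCF = 1.5 × 5,662.6 ≈ 8,493.9 × g
Your rotor: r = 99 mm = 9.9 cm
8,493.9 = 1.118 × 10⁻⁵ × 9.9 × N²
N² = 8,493.9 / (11.0682 × 10⁻⁵) = 76,741,476
N ≈ √76,741,476 ≈ 8,760.2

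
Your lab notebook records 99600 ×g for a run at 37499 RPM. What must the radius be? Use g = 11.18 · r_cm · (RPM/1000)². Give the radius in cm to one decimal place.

RCF = 11.18 × r × (N/1000)²
99600 = 11.18 × r × (37.499)²
r = 99600 / (11.18 × 1406.175001) = 99600 / 15721.04 ≈ 6.335 cm

r ≈ 6.3 cm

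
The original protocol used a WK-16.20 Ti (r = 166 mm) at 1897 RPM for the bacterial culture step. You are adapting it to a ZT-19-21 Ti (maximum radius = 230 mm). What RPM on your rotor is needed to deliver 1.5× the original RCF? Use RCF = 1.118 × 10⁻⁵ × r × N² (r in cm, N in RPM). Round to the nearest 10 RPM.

Original rotor: r = 166 mm = 16.6 cm
RCF_original = 1.118 × 10⁻⁵ × 16.6 × (1897)² = 1.118 × 10⁻⁵ × 16.6 × 3,598,609 ≈ 667.9 × g
Target RCF = 1.5 × 667.9 ≈ 1,001.8 × g
Your rotor: r = 230 mm = 23.0 cm
1,001.8 = 1.118 × 10⁻⁵ × 23 × N²
N² = 1,001.8 / (25.714 × 10⁻⁵) = 3,895,932
N ≈ √3,895,932 ≈ 1,973.8

1970 RPM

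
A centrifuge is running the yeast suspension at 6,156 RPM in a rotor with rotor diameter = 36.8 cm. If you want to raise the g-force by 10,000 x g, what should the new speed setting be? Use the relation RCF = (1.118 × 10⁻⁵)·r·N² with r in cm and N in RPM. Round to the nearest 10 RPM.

N₂ ≈ 9300 RPM

r = 36.8 / 2 = 18.4 cm
Current RCF = 1.118 × 10⁻⁵ × 18.4 × (6156)² = 1.118 × 10⁻⁵ × 18.4 × 37,896,336 ≈ 7,795.7 × g
Target RCF = 7,795.7 + 10,000 = 17,795.7 × g
N² = 17,795.7 / (20.5712 × 10⁻⁵) = 86,507,836
N ≈ √86,507,836 ≈ 9,301.0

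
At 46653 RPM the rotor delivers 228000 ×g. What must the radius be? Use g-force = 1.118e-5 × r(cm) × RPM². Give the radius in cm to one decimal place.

r ≈ 9.4 cm

228000 = 1.118 × 10⁻⁵ × r × (46653)²
r = 228000 / (1.118 × 10⁻⁵ × 2,176,502,409) = 228000 / 24333.3 ≈ 9.370 cm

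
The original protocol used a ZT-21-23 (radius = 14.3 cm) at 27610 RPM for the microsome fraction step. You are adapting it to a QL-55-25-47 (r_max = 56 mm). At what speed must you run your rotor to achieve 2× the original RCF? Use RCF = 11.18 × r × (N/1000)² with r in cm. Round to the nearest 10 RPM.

RCF = 11.18 × r × (N/1000)²
RCF_original = 11.18 × 14.3 × (27.61)² = 11.18 × 14.3 × 762.3121 ≈ 121,873.9 × g
Target RCF = 2 × 121,873.9 ≈ 243,747.8 × g
Your rotor: r = 56 mm = 5.6 cm
243,747.8 = 11.18 × 5.6 × (N/1000)²
(N/1000)² = 243,747.8 / 62.608 = 3893.237
N = 1000 × √3893.237 ≈ 62,395.8

≈ 62400 RPM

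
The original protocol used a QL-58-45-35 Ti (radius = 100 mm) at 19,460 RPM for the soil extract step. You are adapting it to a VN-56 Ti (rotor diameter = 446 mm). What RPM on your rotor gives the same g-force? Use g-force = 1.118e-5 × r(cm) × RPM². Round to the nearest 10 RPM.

≈ 13030 RPM

Original rotor: r = 100 mm = 10.0 cm
RCF = 1.118 × 10⁻⁵ × r × N²
RCF_original = 1.118 × 10⁻⁵ × 10 × (19460)² = 1.118 × 10⁻⁵ × 10 × 378,691,600 ≈ 42,337.7 × g
Your rotor: r = 446 mm / 2 = 223 mm = 22.3 cm
42,337.7 = 1.118 × 10⁻⁵ × 22.3 × N²
N² = 42,337.7 / (24.9314 × 10⁻⁵) = 169,816,777
N ≈ √169,816,777 ≈ 13,031.4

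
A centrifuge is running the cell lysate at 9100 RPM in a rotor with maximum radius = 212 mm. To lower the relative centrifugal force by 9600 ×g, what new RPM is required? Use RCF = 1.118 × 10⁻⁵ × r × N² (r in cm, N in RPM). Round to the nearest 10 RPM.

r = 212 mm = 21.2 cm
Current RCF = 1.118 × 10⁻⁵ × 21.2 × (9100)² = 1.118 × 10⁻⁵ × 21.2 × 82,810,000 ≈ 19,627.3 × g
Target RCF = 19,627.3 − 9,600 = 10,027.3 × g
N² = 10,027.3 / (23.7016 × 10⁻⁵) = 42,306,427
N ≈ √42,306,427 ≈ 6,504.3

N₂ ≈ 6500 RPM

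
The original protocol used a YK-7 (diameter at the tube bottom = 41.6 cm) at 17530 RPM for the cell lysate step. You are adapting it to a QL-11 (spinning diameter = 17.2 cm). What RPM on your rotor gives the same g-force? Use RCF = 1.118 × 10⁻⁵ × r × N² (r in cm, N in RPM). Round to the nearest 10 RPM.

Original rotor: r = 41.6 / 2 = 20.8 cm
RCF = 1.118 × 10⁻⁵ × r × N²
RCF_original = 1.118 × 10⁻⁵ × 20.8 × (17530)² = 1.118 × 10⁻⁵ × 20.8 × 307,300,900 ≈ 71,461 × g
Your rotor: r = 17.2 / 2 = 8.6 cm
71,461 = 1.118 × 10⁻⁵ × 8.6 × N²
N² = 71,461 / (9.6148 × 10⁻⁵) = 743,239,589
N ≈ √743,239,589 ≈ 27,262.4

27260 RPM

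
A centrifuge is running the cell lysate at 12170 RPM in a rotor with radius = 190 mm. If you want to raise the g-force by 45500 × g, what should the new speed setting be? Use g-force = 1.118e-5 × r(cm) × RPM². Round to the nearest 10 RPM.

r = 190 mm = 19.0 cm
Current RCF = 1.118 × 10⁻⁵ × 19 × (12170)² = 1.118 × 10⁻⁵ × 19 × 148,108,900 ≈ 31,461.3 × g
Target RCF = 31,461.3 + 45,500 = 76,961.3 × g
N² = 76,961.3 / (21.242 × 10⁻⁵) = 362,307,222
N ≈ √362,307,222 ≈ 19,034.4

≈ 19030 RPM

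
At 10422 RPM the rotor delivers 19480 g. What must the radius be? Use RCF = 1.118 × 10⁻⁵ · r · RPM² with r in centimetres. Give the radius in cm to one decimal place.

≈ 16.0 cm

19480 = 1.118 × 10⁻⁵ × r × (10422)²
r = 19480 / (1.118 × 10⁻⁵ × 108,618,084) = 19480 / 1214.35 ≈ 16.042 cm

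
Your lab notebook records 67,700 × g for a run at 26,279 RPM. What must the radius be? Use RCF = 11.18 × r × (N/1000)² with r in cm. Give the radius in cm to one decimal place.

RCF = 11.18 × r × (N/1000)²
67700 = 11.18 × r × (26.279)²
r = 67700 / (11.18 × 690.585841) = 67700 / 7720.75 ≈ 8.769 cm

8.8 cm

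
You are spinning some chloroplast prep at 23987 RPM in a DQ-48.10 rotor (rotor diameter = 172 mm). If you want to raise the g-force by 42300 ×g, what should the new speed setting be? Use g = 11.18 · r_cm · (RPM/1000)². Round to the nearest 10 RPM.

r = 172 mm / 2 = 86 mm = 8.6 cm
Current RCF = 11.18 × 8.6 × (23.987)² = 11.18 × 8.6 × 575.376169 ≈ 55,321.3 × g
Target RCF = 55,321.3 + 42,300 = 97,621.3 × g
(N/1000)² = 97,621.3 / 96.148 = 1015.323
N = 1000 × √1015.323 ≈ 31,864.1

N₂ ≈ 31860 RPM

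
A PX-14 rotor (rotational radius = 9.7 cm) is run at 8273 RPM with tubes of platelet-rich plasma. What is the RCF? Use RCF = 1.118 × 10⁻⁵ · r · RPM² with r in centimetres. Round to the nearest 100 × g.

RCF = 1.118 × 10⁻⁵ × 9.7 × (8273)² = 1.118 × 10⁻⁵ × 9.7 × 68,442,529 ≈ 7,422.3 × g

≈ 7400 ×g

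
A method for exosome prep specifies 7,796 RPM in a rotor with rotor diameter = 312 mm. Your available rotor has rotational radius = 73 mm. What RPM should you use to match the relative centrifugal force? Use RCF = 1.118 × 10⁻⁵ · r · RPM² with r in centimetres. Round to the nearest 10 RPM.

≈ 11400 RPM

Original rotor: r = 312 mm / 2 = 156 mm = 15.6 cm
RCF_original = 1.118 × 10⁻⁵ × 15.6 × (7796)² = 1.118 × 10⁻⁵ × 15.6 × 60,777,616 ≈ 10,600.1 × g
Your rotor: r = 73 mm = 7.3 cm
10,600.1 = 1.118 × 10⁻⁵ × 7.3 × N²
N² = 10,600.1 / (8.1614 × 10⁻⁵) = 129,880,903
N ≈ √129,880,903 ≈ 11,396.5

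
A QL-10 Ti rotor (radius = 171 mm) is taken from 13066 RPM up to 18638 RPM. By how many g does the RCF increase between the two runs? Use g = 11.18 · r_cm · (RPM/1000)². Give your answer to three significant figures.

≈ 33800 g

r = 171 mm = 17.1 cm
RCF₁ = 11.18 × 17.1 × (13.066)² = 11.18 × 17.1 × 170.720356 ≈ 32,638 × g
RCF₂ = 11.18 × 17.1 × (18.638)² = 11.18 × 17.1 × 347.375044 ≈ 66,410.5 × g
Increase = 66,410.5 − 32,638 = 33,772.5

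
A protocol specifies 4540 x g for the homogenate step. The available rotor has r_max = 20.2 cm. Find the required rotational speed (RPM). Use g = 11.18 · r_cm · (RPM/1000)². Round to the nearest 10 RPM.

4,540 = 11.18 × 20.2 × (N/1000)²
(N/1000)² = 4,540 / 225.836 = 20.10308
N = 1000 × √20.10308 ≈ 4,483.6

4480 RPM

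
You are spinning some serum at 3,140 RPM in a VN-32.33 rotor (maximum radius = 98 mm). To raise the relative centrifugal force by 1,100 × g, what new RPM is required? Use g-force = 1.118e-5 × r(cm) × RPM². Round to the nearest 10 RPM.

r = 98 mm = 9.8 cm
Current RCF = 1.118 × 10⁻⁵ × 9.8 × (3140)² = 1.118 × 10⁻⁵ × 9.8 × 9,859,600 ≈ 1,080.3 × g
Target RCF = 1,080.3 + 1,100 = 2,180.3 × g
N² = 2,180.3 / (10.9564 × 10⁻⁵) = 19,899,785
N ≈ √19,899,785 ≈ 4,460.9

4460 RPM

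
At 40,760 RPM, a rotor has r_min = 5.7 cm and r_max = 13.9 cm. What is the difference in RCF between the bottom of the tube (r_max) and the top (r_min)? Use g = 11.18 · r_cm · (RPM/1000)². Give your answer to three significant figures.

152000 ×g

RCF_max = 11.18 × 13.9 × (40.76)² = 11.18 × 13.9 × 1,661.3776 ≈ 258,181.4 × g
RCF_min = 11.18 × 5.7 × (40.76)² = 11.18 × 5.7 × 1,661.3776 ≈ 105,872.9 × g
ΔRCF = 258,181.4 − 105,872.9 = 152,308.5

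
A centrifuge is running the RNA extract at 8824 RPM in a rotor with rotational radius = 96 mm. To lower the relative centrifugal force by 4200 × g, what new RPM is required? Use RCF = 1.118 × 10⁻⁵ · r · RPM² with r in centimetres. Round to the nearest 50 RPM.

≈ 6200 RPM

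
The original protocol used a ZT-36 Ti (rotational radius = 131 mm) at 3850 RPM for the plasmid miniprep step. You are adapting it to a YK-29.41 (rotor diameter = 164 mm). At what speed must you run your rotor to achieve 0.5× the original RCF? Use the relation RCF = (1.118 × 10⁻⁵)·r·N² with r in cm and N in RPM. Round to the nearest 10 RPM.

≈ 3440 RPM

Original rotor: r = 131 mm = 13.1 cm
RCF_original = 1.118 × 10⁻⁵ × 13.1 × (3850)² = 1.118 × 10⁻⁵ × 13.1 × 14,822,500 ≈ 2,170.9 × g
Target RCF = 0.5 × 2,170.9 ≈ 1,085.5 × g
Your rotor: r = 164 mm / 2 = 82 mm = 8.2 cm
1,085.5 = 1.118 × 10⁻⁵ × 8.2 × N²
N² = 1,085.5 / (9.1676 × 10⁻⁵) = 11,840,613
N ≈ √11,840,613 ≈ 3,441.0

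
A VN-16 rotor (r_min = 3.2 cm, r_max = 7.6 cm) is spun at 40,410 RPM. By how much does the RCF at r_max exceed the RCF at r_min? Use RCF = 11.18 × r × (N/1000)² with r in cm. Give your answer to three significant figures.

RCF_max = 11.18 × 7.6 × (40.41)² = 11.18 × 7.6 × 1,632.9681 ≈ 138,750 × g
RCF_min = 11.18 × 3.2 × (40.41)² = 11.18 × 3.2 × 1,632.9681 ≈ 58,421.1 × g
ΔRCF = 138,750 − 58,421.1 = 80,328.9

ΔRCF ≈ 80300 g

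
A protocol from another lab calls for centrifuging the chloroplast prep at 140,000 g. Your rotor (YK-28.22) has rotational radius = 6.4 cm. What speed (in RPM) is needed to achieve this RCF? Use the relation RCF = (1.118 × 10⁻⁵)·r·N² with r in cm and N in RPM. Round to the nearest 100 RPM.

140,000 = 1.118 × 10⁻⁵ × 6.4 × N²
N² = 140,000 / (7.1552 × 10⁻⁵) = 1,956,618,962
N ≈ √1,956,618,962 ≈ 44,233.7

N ≈ 44200 RPM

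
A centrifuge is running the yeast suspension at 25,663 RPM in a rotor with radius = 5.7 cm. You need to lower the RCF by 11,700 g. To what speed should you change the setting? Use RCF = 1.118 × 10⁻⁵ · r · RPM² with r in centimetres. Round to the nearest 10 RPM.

Current RCF = 1.118 × 10⁻⁵ × 5.7 × (25663)² = 1.118 × 10⁻⁵ × 5.7 × 658,589,569 ≈ 41,969.3 × g
Target RCF = 41,969.3 − 11,700 = 30,269.3 × g
N² = 30,269.3 / (6.3726 × 10⁻⁵) = 474,991,369
N ≈ √474,991,369 ≈ 21,794.3

≈ 21790 RPM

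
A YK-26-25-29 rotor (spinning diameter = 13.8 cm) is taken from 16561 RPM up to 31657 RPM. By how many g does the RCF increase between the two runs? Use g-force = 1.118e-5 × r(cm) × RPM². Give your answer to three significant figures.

r = 13.8 / 2 = 6.9 cm
RCF₁ = 1.118 × 10⁻⁵ × 6.9 × (16561)² = 1.118 × 10⁻⁵ × 6.9 × 274,266,721 ≈ 21,157.5 × g
RCF₂ = 1.118 × 10⁻⁵ × 6.9 × (31657)² = 1.118 × 10⁻⁵ × 6.9 × 1,002,165,649 ≈ 77,309.1 × g
Increase = 77,309.1 − 21,157.5 = 56,151.6

≈ 56200 g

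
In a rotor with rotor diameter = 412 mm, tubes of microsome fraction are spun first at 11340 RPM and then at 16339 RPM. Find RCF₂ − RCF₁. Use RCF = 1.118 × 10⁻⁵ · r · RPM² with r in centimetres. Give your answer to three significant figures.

r = 412 mm / 2 = 206 mm = 20.6 cm
RCF₁ = 1.118 × 10⁻⁵ × 20.6 × (11340)² = 1.118 × 10⁻⁵ × 20.6 × 128,595,600 ≈ 29,616.6 × g
RCF₂ = 1.118 × 10⁻⁵ × 20.6 × (16339)² = 1.118 × 10⁻⁵ × 20.6 × 266,962,921 ≈ 61,483.7 × g
Increase = 61,483.7 − 29,616.6 = 31,867.1

31900 ×g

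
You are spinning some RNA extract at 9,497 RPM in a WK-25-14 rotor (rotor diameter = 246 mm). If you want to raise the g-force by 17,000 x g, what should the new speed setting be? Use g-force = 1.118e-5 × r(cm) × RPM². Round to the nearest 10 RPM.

r = 246 mm / 2 = 123 mm = 12.3 cm
Current RCF = 1.118 × 10⁻⁵ × 12.3 × (9497)² = 1.118 × 10⁻⁵ × 12.3 × 90,193,009 ≈ 12,402.8 × g
Target RCF = 12,402.8 + 17,000 = 29,402.8 × g
N² = 29,402.8 / (13.7514 × 10⁻⁵) = 213,816,775
N ≈ √213,816,775 ≈ 14,622.5

14620 RPM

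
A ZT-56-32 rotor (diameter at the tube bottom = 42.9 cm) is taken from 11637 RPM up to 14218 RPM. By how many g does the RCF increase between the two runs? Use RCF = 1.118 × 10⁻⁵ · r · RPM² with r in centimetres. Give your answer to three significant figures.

r = 42.9 / 2 = 21.45 cm
RCF₁ = 1.118 × 10⁻⁵ × 21.45 × (11637)² = 1.118 × 10⁻⁵ × 21.45 × 135,419,769 ≈ 32,475.2 × g
RCF₂ = 1.118 × 10⁻⁵ × 21.45 × (14218)² = 1.118 × 10⁻⁵ × 21.45 × 202,151,524 ≈ 48,478.2 × g
Increase = 48,478.2 − 32,475.2 = 16,003

16000 g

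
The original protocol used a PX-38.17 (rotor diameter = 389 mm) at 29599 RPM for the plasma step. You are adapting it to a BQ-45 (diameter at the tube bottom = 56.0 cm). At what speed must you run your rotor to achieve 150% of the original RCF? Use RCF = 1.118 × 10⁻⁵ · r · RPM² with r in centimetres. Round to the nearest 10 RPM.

30210 RPM

Original rotor: r = 389 mm / 2 = 194.5 mm = 19.45 cm
RCF_original = 1.118 × 10⁻⁵ × 19.45 × (29599)² = 1.118 × 10⁻⁵ × 19.45 × 876,100,801 ≈ 190,509 × g
Target RCF = 1.5 × 190,509 ≈ 285,763.5 × g
Your rotor: r = 56.0 / 2 = 28 cm
285,763.5 = 1.118 × 10⁻⁵ × 28 × N²
N² = 285,763.5 / (31.304 × 10⁻⁵) = 912,865,768
N ≈ √912,865,768 ≈ 30,213.7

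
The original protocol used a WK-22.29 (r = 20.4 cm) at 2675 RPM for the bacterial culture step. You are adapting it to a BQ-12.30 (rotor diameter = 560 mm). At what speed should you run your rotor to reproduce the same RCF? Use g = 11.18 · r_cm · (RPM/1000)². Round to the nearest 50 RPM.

RCF_original = 11.18 × 20.4 × (2.675)² = 11.18 × 20.4 × 7.155625 ≈ 1,632 × g
Your rotor: r = 560 mm / 2 = 280 mm = 28 cm
1,632 = 11.18 × 28 × (N/1000)²
(N/1000)² = 1,632 / 313.04 = 5.213391
N = 1000 × √5.213391 ≈ 2,283.3

≈ 2300 RPM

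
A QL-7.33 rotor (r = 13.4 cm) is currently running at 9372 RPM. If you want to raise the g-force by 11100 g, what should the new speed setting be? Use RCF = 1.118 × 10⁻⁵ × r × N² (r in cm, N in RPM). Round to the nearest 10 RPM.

Current RCF = 1.118 × 10⁻⁵ × 13.4 × (9372)² = 1.118 × 10⁻⁵ × 13.4 × 87,834,384 ≈ 13,158.6 × g
Target RCF = 13,158.6 + 11,100 = 24,258.6 × g
N² = 24,258.6 / (14.9812 × 10⁻⁵) = 161,926,948
N ≈ √161,926,948 ≈ 12,725.1

N₂ ≈ 12730 RPM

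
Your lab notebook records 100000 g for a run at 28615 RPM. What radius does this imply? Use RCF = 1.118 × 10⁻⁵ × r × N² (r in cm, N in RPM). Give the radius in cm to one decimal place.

r ≈ 10.9 cm

RCF = 1.118 × 10⁻⁵ × r × N²
100000 = 1.118 × 10⁻⁵ × r × (28615)²
r = 100000 / (1.118 × 10⁻⁵ × 818,818,225) = 100000 / 9154.388 ≈ 10.924 cm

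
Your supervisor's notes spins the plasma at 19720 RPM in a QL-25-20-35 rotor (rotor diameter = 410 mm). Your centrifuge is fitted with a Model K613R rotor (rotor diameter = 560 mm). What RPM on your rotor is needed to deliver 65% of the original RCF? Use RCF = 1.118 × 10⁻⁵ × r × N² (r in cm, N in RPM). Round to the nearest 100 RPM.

Original rotor: r = 410 mm / 2 = 205 mm = 20.5 cm
RCF = 1.118 × 10⁻⁵ × r × N²
RCF_original = 1.118 × 10⁻⁵ × 20.5 × (19720)² = 1.118 × 10⁻⁵ × 20.5 × 388,878,400 ≈ 89,127 × g
Target RCF = 0.65 × 89,127 ≈ 57,932.6 × g
Your rotor: r = 560 mm / 2 = 280 mm = 28 cm
57,932.6 = 1.118 × 10⁻⁵ × 28 × N²
N² = 57,932.6 / (31.304 × 10⁻⁵) = 185,064,528
N ≈ √185,064,528 ≈ 13,603.8

≈ 13600 RPM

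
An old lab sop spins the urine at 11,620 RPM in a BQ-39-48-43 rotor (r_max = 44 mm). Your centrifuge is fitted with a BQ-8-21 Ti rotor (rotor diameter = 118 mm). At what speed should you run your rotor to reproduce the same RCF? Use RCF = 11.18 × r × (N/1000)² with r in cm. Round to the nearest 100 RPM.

≈ 10000 RPM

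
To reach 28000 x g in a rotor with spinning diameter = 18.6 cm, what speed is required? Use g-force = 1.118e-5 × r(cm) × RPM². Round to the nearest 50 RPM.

r = 18.6 / 2 = 9.3 cm
28,000 = 1.118 × 10⁻⁵ × 9.3 × N²
N² = 28,000 / (10.3974 × 10⁻⁵) = 269,298,094
N ≈ √269,298,094 ≈ 16,410.3

16400 RPM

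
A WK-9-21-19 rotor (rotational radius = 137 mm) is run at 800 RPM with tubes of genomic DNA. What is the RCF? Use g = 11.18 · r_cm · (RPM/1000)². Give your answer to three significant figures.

r = 137 mm = 13.7 cm
RCF = 11.18 × 13.7 × (0.8)² = 11.18 × 13.7 × 0.64 ≈ 98 × g

98.0 ×g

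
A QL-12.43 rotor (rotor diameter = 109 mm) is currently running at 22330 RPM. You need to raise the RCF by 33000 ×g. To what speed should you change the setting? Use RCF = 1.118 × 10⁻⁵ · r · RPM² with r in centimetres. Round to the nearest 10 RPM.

32250 RPM

r = 109 mm / 2 = 54.5 mm = 5.45 cm
Current RCF = 1.118 × 10⁻⁵ × 5.45 × (22330)² = 1.118 × 10⁻⁵ × 5.45 × 498,628,900 ≈ 30,382 × g
Target RCF = 30,382 + 33,000 = 63,382 × g
N² = 63,382 / (6.0931 × 10⁻⁵) = 1,040,225,829
N ≈ √1,040,225,829 ≈ 32,252.5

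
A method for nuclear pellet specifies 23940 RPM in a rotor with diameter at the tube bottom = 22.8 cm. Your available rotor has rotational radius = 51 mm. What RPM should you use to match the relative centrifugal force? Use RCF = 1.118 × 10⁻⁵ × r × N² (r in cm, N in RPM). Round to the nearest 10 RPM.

≈ 35790 RPM

Original rotor: r = 22.8 / 2 = 11.4 cm
RCF_original = 1.118 × 10⁻⁵ × 11.4 × (23940)² = 1.118 × 10⁻⁵ × 11.4 × 573,123,600 ≈ 73,045.7 × g
Your rotor: r = 51 mm = 5.1 cm
73,045.7 = 1.118 × 10⁻⁵ × 5.1 × N²
N² = 73,045.7 / (5.7018 × 10⁻⁵) = 1,281,098,951
N ≈ √1,281,098,951 ≈ 35,792.4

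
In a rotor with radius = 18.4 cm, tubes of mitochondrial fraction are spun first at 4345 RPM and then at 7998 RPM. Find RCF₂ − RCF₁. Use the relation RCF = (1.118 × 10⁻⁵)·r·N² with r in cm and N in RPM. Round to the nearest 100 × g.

9300 x g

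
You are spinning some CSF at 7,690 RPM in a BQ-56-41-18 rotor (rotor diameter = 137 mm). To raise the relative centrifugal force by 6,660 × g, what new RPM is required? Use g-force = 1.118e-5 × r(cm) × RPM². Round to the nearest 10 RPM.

r = 137 mm / 2 = 68.5 mm = 6.85 cm
Current RCF = 1.118 × 10⁻⁵ × 6.85 × (7690)² = 1.118 × 10⁻⁵ × 6.85 × 59,136,100 ≈ 4,528.8 × g
Target RCF = 4,528.8 + 6,660 = 11,188.8 × g
N² = 11,188.8 / (7.6583 × 10⁻⁵) = 146,100,309
N ≈ √146,100,309 ≈ 12,087.2

≈ 12090 RPM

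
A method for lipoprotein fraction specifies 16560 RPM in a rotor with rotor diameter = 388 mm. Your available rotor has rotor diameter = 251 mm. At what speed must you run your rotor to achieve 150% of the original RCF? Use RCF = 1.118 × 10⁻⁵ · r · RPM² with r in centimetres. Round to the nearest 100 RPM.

Original rotor: r = 388 mm / 2 = 194 mm = 19.4 cm
RCF = 1.118 × 10⁻⁵ × r × N²
RCF_original = 1.118 × 10⁻⁵ × 19.4 × (16560)² = 1.118 × 10⁻⁵ × 19.4 × 274,233,600 ≈ 59,479.1 × g
Target RCF = 1.5 × 59,479.1 ≈ 89,218.6 × g
Your rotor: r = 251 mm / 2 = 125.5 mm = 12.55 cm
89,218.6 = 1.118 × 10⁻⁵ × 12.55 × N²
N² = 89,218.6 / (14.0309 × 10⁻⁵) = 635,872,253
N ≈ √635,872,253 ≈ 25,216.5

≈ 25200 RPM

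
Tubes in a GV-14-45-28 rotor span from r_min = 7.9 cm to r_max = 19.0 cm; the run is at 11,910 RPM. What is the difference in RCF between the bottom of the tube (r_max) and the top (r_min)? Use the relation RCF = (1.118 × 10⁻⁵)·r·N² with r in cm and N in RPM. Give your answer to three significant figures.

17600 g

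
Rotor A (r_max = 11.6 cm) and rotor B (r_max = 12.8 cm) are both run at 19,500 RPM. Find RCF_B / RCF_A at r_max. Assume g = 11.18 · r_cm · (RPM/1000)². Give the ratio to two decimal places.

1.10

At fixed N, RCF ∝ r, so RCF_B/RCF_A = r_B/r_A = 12.8 / 11.6 = 1.1034.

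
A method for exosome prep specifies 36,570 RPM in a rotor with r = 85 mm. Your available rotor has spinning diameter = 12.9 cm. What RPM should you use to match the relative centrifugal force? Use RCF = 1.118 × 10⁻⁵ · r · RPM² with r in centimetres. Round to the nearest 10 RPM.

41980 RPM

Original rotor: r = 85 mm = 8.5 cm
RCF_original = 1.118 × 10⁻⁵ × 8.5 × (36570)² = 1.118 × 10⁻⁵ × 8.5 × 1,337,364,900 ≈ 127,089.8 × g
Your rotor: r = 12.9 / 2 = 6.45 cm
127,089.8 = 1.118 × 10⁻⁵ × 6.45 × N²
N² = 127,089.8 / (7.2111 × 10⁻⁵) = 1,762,419,048
N ≈ √1,762,419,048 ≈ 41,981.2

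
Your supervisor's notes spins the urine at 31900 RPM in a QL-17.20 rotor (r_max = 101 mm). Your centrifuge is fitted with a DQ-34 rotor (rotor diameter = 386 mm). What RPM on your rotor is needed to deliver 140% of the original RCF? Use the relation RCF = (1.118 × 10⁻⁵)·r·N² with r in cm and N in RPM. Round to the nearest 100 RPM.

≈ 27300 RPM

Original rotor: r = 101 mm = 10.1 cm
RCF = 1.118 × 10⁻⁵ × r × N²
RCF_original = 1.118 × 10⁻⁵ × 10.1 × (31900)² = 1.118 × 10⁻⁵ × 10.1 × 1,017,610,000 ≈ 114,906.5 × g
Target RCF = 1.4 × 114,906.5 ≈ 160,869.1 × g
Your rotor: r = 386 mm / 2 = 193 mm = 19.3 cm
160,869.1 = 1.118 × 10⁻⁵ × 19.3 × N²
N² = 160,869.1 / (21.5774 × 10⁻⁵) = 745,544,412
N ≈ √745,544,412 ≈ 27,304.7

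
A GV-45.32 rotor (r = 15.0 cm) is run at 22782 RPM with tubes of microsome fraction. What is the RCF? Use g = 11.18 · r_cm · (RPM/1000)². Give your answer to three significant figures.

RCF ≈ 87000 g

RCF = 11.18 × 15 × (22.782)² = 11.18 × 15 × 519.019524 ≈ 87,039.6 × g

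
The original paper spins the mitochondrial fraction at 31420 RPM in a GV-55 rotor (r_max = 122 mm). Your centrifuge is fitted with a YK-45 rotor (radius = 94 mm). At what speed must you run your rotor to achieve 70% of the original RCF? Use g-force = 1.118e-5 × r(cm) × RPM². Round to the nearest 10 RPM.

Original rotor: r = 122 mm = 12.2 cm
RCF_original = 1.118 × 10⁻⁵ × 12.2 × (31420)² = 1.118 × 10⁻⁵ × 12.2 × 987,216,400 ≈ 134,652.4 × g
Target RCF = 0.7 × 134,652.4 ≈ 94,256.7 × g
Your rotor: r = 94 mm = 9.4 cm
94,256.7 = 1.118 × 10⁻⁵ × 9.4 × N²
N² = 94,256.7 / (10.5092 × 10⁻⁵) = 896,897,005
N ≈ √896,897,005 ≈ 29,948.2

≈ 29950 RPM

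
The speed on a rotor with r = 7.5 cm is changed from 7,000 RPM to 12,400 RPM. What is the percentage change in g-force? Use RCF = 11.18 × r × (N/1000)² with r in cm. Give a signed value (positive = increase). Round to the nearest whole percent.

RCF ∝ N², so the ratio is (12400/7000)² = (1.771429)² = 3.1380.
Change = 3.1380 − 1 = +2.1380 → +213.8%.

+214%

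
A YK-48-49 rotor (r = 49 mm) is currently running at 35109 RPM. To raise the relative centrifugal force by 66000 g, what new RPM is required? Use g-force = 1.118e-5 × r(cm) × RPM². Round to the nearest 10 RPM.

r = 49 mm = 4.9 cm
Current RCF = 1.118 × 10⁻⁵ × 4.9 × (35109)² = 1.118 × 10⁻⁵ × 4.9 × 1,232,641,881 ≈ 67,526.6 × g
Target RCF = 67,526.6 + 66,000 = 133,526.6 × g
N² = 133,526.6 / (5.4782 × 10⁻⁵) = 2,437,417,400
N ≈ √2,437,417,400 ≈ 49,370.2

49370 RPM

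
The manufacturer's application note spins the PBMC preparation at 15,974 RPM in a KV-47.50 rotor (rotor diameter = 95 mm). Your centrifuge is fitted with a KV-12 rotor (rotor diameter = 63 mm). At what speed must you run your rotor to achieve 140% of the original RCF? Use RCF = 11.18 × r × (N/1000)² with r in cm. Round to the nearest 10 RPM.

23210 RPM

Original rotor: r = 95 mm / 2 = 47.5 mm = 4.75 cm
RCF_original = 11.18 × 4.75 × (15.974)² = 11.18 × 4.75 × 255.168676 ≈ 13,550.7 × g
Target RCF = 1.4 × 13,550.7 ≈ 18,971 × g
Your rotor: r = 63 mm / 2 = 31.5 mm = 3.15 cm
18,971 = 11.18 × 3.15 × (N/1000)²
(N/1000)² = 18,971 / 35.217 = 538.6887
N = 1000 × √538.6887 ≈ 23,209.7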